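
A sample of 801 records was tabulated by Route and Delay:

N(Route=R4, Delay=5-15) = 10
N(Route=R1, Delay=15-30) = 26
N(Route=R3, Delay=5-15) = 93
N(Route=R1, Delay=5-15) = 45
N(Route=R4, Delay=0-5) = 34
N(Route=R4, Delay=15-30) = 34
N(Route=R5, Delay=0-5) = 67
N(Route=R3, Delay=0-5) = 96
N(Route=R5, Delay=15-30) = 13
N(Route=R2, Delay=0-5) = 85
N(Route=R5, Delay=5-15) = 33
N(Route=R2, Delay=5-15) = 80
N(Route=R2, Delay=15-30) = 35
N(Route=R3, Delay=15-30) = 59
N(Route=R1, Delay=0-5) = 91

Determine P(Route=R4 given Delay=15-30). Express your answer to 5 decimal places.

0.20359

Total with Delay=15-30: 26 + 35 + 59 + 34 + 13 = 167.
P(Route=R4 | Delay=15-30) = 34/167 = 0.20359.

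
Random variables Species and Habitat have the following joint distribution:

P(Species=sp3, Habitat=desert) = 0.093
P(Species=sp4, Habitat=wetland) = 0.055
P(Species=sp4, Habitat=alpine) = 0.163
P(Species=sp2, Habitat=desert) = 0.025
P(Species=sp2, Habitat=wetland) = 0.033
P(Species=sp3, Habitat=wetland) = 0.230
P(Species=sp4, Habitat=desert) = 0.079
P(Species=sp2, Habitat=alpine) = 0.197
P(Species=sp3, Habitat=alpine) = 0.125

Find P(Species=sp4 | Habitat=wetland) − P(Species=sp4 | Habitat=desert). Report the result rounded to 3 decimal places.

P(Habitat=wetland) = 0.033 + 0.230 + 0.055 = 0.318; P(Species=sp4 | Habitat=wetland) = 0.055/0.318 = 0.1730.
P(Habitat=desert) = 0.025 + 0.093 + 0.079 = 0.197; P(Species=sp4 | Habitat=desert) = 0.079/0.197 = 0.4010.
Difference = -0.228.

-0.228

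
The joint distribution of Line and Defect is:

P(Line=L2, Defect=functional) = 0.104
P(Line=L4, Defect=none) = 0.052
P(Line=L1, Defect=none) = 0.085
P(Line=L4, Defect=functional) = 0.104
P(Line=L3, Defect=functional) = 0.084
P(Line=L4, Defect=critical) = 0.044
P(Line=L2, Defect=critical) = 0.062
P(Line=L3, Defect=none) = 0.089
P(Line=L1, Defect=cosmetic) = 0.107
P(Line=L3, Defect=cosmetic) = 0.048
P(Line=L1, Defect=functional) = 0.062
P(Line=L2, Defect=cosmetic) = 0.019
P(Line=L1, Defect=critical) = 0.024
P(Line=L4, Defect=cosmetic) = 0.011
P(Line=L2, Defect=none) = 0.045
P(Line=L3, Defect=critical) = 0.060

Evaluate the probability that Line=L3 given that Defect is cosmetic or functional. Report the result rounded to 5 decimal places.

P(Defect=cosmetic) = 0.107 + 0.019 + 0.048 + 0.011 = 0.185.
P(Defect=functional) = 0.062 + 0.104 + 0.084 + 0.104 = 0.354.
P(Defect ∈ {cosmetic, functional}) = 0.185 + 0.354 = 0.539; P(Line=L3, Defect ∈ {cosmetic, functional}) = 0.048 + 0.084 = 0.132.
P(Line=L3 | Defect ∈ {cosmetic, functional}) = 0.132/0.539 = 0.24490.

0.24490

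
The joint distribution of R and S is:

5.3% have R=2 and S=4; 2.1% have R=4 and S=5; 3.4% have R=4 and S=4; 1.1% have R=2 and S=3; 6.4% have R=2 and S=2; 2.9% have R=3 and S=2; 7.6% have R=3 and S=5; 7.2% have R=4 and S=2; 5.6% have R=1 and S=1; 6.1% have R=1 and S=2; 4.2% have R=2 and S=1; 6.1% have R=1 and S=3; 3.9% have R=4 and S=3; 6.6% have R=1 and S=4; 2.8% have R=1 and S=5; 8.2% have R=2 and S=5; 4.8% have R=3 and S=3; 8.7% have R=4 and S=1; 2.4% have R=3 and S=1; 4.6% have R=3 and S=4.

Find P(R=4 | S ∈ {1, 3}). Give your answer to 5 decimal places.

P(S=1) = 0.056 + 0.042 + 0.024 + 0.087 = 0.209.
P(S=3) = 0.061 + 0.011 + 0.048 + 0.039 = 0.159.
P(S ∈ {1, 3}) = 0.209 + 0.159 = 0.368; P(R=4, S ∈ {1, 3}) = 0.087 + 0.039 = 0.126.
P(R=4 | S ∈ {1, 3}) = 0.126/0.368 = 0.34239.

0.34239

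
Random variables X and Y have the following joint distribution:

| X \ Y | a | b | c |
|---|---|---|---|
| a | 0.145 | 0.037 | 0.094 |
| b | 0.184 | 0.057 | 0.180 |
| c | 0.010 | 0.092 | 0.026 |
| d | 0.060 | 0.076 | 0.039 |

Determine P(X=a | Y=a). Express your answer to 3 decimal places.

P(Y=a) = 0.145 + 0.184 + 0.010 + 0.060 = 0.399.
P(X=a | Y=a) = 0.145/0.399 = 0.363.

0.363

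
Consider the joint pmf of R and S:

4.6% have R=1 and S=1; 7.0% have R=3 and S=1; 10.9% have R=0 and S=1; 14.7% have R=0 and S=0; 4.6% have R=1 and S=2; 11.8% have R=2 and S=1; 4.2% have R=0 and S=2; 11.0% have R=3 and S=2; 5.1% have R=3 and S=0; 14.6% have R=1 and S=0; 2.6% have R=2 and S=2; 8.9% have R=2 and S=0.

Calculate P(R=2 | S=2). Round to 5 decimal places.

0.11607

P(S=2) = 0.042 + 0.046 + 0.026 + 0.110 = 0.224.
P(R=2 | S=2) = 0.026/0.224 = 0.11607.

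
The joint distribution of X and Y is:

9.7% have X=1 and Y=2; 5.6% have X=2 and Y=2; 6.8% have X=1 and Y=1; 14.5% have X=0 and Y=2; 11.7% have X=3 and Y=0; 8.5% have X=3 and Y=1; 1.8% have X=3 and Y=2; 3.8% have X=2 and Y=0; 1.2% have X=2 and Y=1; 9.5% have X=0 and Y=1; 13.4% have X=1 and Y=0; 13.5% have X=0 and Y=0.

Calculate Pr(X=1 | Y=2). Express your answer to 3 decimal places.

0.307

P(Y=2) = 0.145 + 0.097 + 0.056 + 0.018 = 0.316.
P(X=1 | Y=2) = 0.097/0.316 = 0.307.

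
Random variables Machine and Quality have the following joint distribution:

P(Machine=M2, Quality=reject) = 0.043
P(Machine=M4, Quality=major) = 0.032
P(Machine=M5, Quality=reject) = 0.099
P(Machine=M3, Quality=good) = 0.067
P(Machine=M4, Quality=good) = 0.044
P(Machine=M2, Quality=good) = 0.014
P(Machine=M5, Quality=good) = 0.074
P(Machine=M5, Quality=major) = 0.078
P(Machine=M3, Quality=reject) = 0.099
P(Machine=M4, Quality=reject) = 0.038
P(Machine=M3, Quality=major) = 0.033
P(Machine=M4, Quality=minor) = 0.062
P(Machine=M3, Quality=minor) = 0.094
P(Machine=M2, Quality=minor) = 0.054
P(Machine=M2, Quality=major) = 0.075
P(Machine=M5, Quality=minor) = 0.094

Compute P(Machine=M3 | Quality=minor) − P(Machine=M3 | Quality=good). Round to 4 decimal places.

P(Quality=minor) = 0.054 + 0.094 + 0.062 + 0.094 = 0.304; P(Machine=M3 | Quality=minor) = 0.094/0.304 = 0.30921.
P(Quality=good) = 0.014 + 0.067 + 0.044 + 0.074 = 0.199; P(Machine=M3 | Quality=good) = 0.067/0.199 = 0.33668.
Difference = -0.0275.

-0.0275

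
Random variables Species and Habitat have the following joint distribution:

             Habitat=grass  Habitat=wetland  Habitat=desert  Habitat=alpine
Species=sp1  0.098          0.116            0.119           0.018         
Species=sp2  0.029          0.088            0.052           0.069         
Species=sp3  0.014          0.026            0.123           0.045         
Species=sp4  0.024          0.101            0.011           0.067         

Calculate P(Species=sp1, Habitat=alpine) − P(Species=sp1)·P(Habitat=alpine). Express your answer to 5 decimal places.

P(Species=sp1) = 0.098 + 0.116 + 0.119 + 0.018 = 0.351.
P(Habitat=alpine) = 0.018 + 0.069 + 0.045 + 0.067 = 0.199.
P(Species=sp1, Habitat=alpine) − P(Species=sp1)P(Habitat=alpine) = 0.018 − 0.351×0.199 = -0.05185.

-0.05185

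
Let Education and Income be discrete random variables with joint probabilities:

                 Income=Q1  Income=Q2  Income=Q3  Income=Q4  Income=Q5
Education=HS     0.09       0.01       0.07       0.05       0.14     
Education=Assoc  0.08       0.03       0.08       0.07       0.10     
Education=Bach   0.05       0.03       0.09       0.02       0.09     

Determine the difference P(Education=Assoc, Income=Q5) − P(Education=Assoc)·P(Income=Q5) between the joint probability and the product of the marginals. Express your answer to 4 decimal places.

P(Education=Assoc) = 0.08 + 0.03 + 0.08 + 0.07 + 0.10 = 0.36.
P(Income=Q5) = 0.14 + 0.10 + 0.09 = 0.33.
P(Education=Assoc, Income=Q5) − P(Education=Assoc)P(Income=Q5) = 0.10 − 0.36×0.33 = -0.0188.

-0.0188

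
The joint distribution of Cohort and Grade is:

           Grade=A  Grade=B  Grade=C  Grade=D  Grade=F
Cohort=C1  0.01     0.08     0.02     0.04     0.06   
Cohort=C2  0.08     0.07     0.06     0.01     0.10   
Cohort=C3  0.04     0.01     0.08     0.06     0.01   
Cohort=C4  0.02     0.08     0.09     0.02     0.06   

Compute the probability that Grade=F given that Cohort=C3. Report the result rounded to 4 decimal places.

P(Cohort=C3) = 0.04 + 0.01 + 0.08 + 0.06 + 0.01 = 0.20.
P(Grade=F | Cohort=C3) = 0.01/0.20 = 0.0500.

0.0500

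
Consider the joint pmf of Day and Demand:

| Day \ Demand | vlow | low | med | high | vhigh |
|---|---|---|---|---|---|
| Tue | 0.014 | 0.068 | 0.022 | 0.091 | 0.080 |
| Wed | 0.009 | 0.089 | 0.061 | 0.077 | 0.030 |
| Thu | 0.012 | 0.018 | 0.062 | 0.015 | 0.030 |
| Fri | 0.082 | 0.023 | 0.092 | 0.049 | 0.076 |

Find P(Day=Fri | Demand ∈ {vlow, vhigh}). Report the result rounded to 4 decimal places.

0.4745

P(Demand=vlow) = 0.014 + 0.009 + 0.012 + 0.082 = 0.117.
P(Demand=vhigh) = 0.080 + 0.030 + 0.030 + 0.076 = 0.216.
P(Demand ∈ {vlow, vhigh}) = 0.117 + 0.216 = 0.333; P(Day=Fri, Demand ∈ {vlow, vhigh}) = 0.082 + 0.076 = 0.158.
P(Day=Fri | Demand ∈ {vlow, vhigh}) = 0.158/0.333 = 0.4745.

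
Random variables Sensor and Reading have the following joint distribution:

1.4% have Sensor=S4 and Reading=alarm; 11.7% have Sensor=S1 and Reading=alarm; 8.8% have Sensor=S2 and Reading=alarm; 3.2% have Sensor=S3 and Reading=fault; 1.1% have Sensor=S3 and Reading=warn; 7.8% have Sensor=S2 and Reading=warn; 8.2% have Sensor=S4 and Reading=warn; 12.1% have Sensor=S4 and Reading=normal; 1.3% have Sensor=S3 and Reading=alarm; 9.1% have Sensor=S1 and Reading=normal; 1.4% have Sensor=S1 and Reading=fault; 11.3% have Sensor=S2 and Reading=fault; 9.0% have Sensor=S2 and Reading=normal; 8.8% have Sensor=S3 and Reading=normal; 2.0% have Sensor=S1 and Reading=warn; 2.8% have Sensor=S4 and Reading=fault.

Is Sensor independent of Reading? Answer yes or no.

no

P(Sensor=S1) = 0.242 and P(Reading=alarm) = 0.232, so their product is 0.05614, but P(Sensor=S1, Reading=alarm) = 0.117. Since these differ, Sensor and Reading are not independent.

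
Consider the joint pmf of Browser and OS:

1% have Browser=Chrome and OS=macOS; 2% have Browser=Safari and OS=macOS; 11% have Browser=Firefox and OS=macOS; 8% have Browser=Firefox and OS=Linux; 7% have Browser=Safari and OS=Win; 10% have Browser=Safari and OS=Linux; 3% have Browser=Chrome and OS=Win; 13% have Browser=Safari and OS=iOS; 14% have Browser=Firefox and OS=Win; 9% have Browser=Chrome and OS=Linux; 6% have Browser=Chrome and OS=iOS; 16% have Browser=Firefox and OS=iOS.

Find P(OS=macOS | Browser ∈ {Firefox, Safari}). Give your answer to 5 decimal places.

0.16049

P(Browser=Firefox) = 0.14 + 0.11 + 0.08 + 0.16 = 0.49.
P(Browser=Safari) = 0.07 + 0.02 + 0.10 + 0.13 = 0.32.
P(Browser ∈ {Firefox, Safari}) = 0.49 + 0.32 = 0.81; P(OS=macOS, Browser ∈ {Firefox, Safari}) = 0.11 + 0.02 = 0.13.
P(OS=macOS | Browser ∈ {Firefox, Safari}) = 0.13/0.81 = 0.16049.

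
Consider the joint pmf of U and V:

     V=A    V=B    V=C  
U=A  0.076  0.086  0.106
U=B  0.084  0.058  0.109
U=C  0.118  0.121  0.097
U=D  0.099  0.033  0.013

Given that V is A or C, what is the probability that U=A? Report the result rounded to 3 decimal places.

0.259

P(V=A) = 0.076 + 0.084 + 0.118 + 0.099 = 0.377.
P(V=C) = 0.106 + 0.109 + 0.097 + 0.013 = 0.325.
P(V ∈ {A, C}) = 0.377 + 0.325 = 0.702; P(U=A, V ∈ {A, C}) = 0.076 + 0.106 = 0.182.
P(U=A | V ∈ {A, C}) = 0.182/0.702 = 0.259.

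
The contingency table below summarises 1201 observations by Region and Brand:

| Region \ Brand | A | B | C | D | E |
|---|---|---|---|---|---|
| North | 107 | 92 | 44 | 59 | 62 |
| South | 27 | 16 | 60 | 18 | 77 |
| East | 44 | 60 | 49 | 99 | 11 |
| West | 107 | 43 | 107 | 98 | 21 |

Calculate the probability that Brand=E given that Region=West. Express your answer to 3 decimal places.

0.056

Total with Region=West: 107 + 43 + 107 + 98 + 21 = 376.
P(Brand=E | Region=West) = 21/376 = 0.056.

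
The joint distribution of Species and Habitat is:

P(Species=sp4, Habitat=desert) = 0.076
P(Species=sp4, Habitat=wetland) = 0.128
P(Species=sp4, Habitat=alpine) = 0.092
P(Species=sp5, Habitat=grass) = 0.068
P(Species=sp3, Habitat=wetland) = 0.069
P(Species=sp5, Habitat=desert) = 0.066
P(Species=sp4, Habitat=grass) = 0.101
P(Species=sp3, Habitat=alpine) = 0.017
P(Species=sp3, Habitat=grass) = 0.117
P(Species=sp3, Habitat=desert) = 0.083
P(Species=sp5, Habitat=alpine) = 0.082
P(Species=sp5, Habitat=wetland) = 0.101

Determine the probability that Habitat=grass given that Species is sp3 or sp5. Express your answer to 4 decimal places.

0.3068

P(Species=sp3) = 0.117 + 0.069 + 0.083 + 0.017 = 0.286.
P(Species=sp5) = 0.068 + 0.101 + 0.066 + 0.082 = 0.317.
P(Species ∈ {sp3, sp5}) = 0.286 + 0.317 = 0.603; P(Habitat=grass, Species ∈ {sp3, sp5}) = 0.117 + 0.068 = 0.185.
P(Habitat=grass | Species ∈ {sp3, sp5}) = 0.185/0.603 = 0.3068.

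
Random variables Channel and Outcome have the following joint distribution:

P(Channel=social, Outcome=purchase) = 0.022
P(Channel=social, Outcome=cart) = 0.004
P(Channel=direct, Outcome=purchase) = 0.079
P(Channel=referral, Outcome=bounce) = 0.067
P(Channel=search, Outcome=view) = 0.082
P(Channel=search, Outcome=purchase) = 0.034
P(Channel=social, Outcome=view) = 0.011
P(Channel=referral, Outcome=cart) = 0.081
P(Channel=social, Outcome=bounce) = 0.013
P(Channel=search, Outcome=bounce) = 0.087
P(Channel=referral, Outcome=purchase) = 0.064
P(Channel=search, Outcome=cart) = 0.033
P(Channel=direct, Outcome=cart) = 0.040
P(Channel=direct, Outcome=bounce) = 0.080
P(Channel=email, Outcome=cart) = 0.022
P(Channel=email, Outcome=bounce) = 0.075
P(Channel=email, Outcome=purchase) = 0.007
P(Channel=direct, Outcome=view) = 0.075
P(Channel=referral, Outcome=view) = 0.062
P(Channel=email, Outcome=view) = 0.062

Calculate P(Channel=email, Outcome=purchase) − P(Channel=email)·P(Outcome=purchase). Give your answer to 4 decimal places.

-0.0272

P(Channel=email) = 0.075 + 0.062 + 0.022 + 0.007 = 0.166.
P(Outcome=purchase) = 0.007 + 0.034 + 0.022 + 0.079 + 0.064 = 0.206.
P(Channel=email, Outcome=purchase) − P(Channel=email)P(Outcome=purchase) = 0.007 − 0.166×0.206 = -0.0272.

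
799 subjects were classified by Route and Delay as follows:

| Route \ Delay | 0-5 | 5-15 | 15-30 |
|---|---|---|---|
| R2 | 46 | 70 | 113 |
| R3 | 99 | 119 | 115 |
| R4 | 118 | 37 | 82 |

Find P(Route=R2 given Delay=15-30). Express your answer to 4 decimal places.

Total with Delay=15-30: 113 + 115 + 82 = 310.
P(Route=R2 | Delay=15-30) = 113/310 = 0.3645.

0.3645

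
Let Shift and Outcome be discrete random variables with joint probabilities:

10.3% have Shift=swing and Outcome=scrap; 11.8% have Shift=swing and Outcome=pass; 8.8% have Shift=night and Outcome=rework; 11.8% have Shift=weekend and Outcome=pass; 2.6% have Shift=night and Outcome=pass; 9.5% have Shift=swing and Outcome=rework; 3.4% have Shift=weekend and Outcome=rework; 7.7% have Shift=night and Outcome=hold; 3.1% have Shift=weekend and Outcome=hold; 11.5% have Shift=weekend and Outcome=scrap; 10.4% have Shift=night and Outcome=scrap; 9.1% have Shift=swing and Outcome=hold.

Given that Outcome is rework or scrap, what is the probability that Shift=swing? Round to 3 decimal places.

0.367

P(Outcome=rework) = 0.095 + 0.088 + 0.034 = 0.217.
P(Outcome=scrap) = 0.103 + 0.104 + 0.115 = 0.322.
P(Outcome ∈ {rework, scrap}) = 0.217 + 0.322 = 0.539; P(Shift=swing, Outcome ∈ {rework, scrap}) = 0.095 + 0.103 = 0.198.
P(Shift=swing | Outcome ∈ {rework, scrap}) = 0.198/0.539 = 0.367.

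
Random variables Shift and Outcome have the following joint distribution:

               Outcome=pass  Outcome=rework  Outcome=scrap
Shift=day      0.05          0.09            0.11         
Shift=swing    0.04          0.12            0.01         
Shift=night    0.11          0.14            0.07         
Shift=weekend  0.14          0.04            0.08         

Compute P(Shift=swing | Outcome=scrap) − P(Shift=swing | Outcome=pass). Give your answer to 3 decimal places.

P(Outcome=scrap) = 0.11 + 0.01 + 0.07 + 0.08 = 0.27; P(Shift=swing | Outcome=scrap) = 0.01/0.27 = 0.0370.
P(Outcome=pass) = 0.05 + 0.04 + 0.11 + 0.14 = 0.34; P(Shift=swing | Outcome=pass) = 0.04/0.34 = 0.1176.
Difference = -0.081.

-0.081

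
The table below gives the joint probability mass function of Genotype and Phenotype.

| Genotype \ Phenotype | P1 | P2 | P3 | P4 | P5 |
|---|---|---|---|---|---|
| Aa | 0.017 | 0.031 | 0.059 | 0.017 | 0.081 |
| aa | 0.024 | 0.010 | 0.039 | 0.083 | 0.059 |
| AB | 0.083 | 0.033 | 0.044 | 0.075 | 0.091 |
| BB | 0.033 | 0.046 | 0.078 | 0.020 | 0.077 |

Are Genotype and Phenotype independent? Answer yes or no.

no

P(Genotype=aa) = 0.215 and P(Phenotype=P4) = 0.195, so their product is 0.04193, but P(Genotype=aa, Phenotype=P4) = 0.083. Since these differ, Genotype and Phenotype are not independent.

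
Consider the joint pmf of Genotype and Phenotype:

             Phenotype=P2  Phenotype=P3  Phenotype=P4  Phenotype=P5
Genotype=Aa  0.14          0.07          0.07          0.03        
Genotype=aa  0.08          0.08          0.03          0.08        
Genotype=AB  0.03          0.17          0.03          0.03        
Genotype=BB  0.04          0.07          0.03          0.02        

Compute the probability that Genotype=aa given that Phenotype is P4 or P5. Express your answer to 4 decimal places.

0.3438

P(Phenotype=P4) = 0.07 + 0.03 + 0.03 + 0.03 = 0.16.
P(Phenotype=P5) = 0.03 + 0.08 + 0.03 + 0.02 = 0.16.
P(Phenotype ∈ {P4, P5}) = 0.16 + 0.16 = 0.32; P(Genotype=aa, Phenotype ∈ {P4, P5}) = 0.03 + 0.08 = 0.11.
P(Genotype=aa | Phenotype ∈ {P4, P5}) = 0.11/0.32 = 0.3438.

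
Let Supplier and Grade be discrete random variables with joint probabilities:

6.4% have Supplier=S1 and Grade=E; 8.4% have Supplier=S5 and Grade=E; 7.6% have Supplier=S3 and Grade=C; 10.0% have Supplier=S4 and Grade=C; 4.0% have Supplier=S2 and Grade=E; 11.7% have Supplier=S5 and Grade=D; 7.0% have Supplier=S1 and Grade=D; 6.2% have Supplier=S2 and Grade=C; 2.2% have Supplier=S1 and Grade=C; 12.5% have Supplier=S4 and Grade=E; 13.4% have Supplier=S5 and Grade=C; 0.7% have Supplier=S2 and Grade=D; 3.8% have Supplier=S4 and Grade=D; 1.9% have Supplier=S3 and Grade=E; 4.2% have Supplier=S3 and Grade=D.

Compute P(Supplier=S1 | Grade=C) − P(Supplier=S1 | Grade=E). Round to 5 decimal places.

-0.13693

P(Grade=C) = 0.022 + 0.062 + 0.076 + 0.100 + 0.134 = 0.394; P(Supplier=S1 | Grade=C) = 0.022/0.394 = 0.055838.
P(Grade=E) = 0.064 + 0.040 + 0.019 + 0.125 + 0.084 = 0.332; P(Supplier=S1 | Grade=E) = 0.064/0.332 = 0.192771.
Difference = -0.13693.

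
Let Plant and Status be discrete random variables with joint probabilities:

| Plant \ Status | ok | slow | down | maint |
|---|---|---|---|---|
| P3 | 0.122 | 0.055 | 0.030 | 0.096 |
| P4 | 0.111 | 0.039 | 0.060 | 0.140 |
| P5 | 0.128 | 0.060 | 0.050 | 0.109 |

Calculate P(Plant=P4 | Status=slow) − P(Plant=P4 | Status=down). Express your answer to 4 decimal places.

-0.1753

P(Status=slow) = 0.055 + 0.039 + 0.060 = 0.154; P(Plant=P4 | Status=slow) = 0.039/0.154 = 0.25325.
P(Status=down) = 0.030 + 0.060 + 0.050 = 0.140; P(Plant=P4 | Status=down) = 0.060/0.140 = 0.42857.
Difference = -0.1753.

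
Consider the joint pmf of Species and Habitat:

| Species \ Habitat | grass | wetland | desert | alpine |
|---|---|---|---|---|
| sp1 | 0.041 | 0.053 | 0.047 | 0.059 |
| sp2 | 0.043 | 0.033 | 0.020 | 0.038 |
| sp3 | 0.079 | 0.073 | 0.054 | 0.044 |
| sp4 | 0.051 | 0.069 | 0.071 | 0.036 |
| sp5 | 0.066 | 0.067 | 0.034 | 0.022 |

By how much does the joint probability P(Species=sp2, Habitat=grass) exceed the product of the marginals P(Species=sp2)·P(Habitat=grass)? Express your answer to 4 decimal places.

P(Species=sp2) = 0.043 + 0.033 + 0.020 + 0.038 = 0.134.
P(Habitat=grass) = 0.041 + 0.043 + 0.079 + 0.051 + 0.066 = 0.280.
P(Species=sp2, Habitat=grass) − P(Species=sp2)P(Habitat=grass) = 0.043 − 0.134×0.280 = 0.0055.

0.0055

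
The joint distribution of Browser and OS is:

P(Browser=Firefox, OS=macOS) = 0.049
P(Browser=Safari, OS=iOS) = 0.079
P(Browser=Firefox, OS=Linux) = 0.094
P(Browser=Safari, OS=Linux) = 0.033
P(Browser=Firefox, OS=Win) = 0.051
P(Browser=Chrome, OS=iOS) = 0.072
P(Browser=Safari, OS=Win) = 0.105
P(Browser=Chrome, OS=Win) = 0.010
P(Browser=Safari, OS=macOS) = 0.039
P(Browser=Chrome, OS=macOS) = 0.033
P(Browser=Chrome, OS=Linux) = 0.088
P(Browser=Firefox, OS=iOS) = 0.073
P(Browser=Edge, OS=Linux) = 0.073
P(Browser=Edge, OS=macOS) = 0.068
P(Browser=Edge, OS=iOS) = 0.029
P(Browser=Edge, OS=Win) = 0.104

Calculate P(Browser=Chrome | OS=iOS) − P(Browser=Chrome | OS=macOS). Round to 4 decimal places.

0.1100

P(OS=iOS) = 0.072 + 0.073 + 0.079 + 0.029 = 0.253; P(Browser=Chrome | OS=iOS) = 0.072/0.253 = 0.28458.
P(OS=macOS) = 0.033 + 0.049 + 0.039 + 0.068 = 0.189; P(Browser=Chrome | OS=macOS) = 0.033/0.189 = 0.17460.
Difference = 0.1100.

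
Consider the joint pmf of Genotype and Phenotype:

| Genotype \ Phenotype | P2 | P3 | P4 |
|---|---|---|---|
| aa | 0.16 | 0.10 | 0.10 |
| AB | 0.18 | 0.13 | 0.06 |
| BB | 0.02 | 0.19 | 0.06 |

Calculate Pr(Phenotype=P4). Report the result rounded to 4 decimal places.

0.2200

P(Phenotype=P4) = 0.10 + 0.06 + 0.06 = 0.22.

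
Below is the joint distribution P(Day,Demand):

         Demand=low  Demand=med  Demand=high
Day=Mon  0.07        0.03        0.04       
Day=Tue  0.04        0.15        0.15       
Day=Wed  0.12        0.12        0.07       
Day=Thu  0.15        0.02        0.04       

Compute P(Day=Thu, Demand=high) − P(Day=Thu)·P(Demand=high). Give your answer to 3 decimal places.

P(Day=Thu) = 0.15 + 0.02 + 0.04 = 0.21.
P(Demand=high) = 0.04 + 0.15 + 0.07 + 0.04 = 0.30.
P(Day=Thu, Demand=high) − P(Day=Thu)P(Demand=high) = 0.04 − 0.21×0.30 = -0.023.

-0.023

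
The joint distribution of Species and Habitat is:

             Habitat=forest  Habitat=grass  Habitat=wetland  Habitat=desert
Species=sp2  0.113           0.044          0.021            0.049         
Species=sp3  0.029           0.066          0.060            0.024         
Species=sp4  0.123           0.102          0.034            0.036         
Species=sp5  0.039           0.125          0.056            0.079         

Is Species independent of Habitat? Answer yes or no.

no

P(Species=sp5) = 0.299 and P(Habitat=forest) = 0.304, so their product is 0.09090, but P(Species=sp5, Habitat=forest) = 0.039. Since these differ, Species and Habitat are not independent.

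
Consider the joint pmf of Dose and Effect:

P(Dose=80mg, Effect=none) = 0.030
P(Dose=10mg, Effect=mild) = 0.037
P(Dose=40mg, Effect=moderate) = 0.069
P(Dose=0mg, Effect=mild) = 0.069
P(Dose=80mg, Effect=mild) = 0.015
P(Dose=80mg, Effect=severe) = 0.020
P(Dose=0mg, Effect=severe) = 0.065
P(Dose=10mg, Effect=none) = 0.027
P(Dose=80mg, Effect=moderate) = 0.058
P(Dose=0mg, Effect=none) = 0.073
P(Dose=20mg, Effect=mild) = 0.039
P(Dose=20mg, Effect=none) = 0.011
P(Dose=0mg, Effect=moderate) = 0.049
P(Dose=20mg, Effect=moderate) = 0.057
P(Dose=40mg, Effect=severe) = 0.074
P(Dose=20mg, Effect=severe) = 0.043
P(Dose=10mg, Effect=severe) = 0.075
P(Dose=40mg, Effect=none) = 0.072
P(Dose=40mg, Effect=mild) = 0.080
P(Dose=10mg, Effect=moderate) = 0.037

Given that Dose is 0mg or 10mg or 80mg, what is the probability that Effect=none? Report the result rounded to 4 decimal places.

0.2342

P(Dose=0mg) = 0.073 + 0.069 + 0.049 + 0.065 = 0.256.
P(Dose=10mg) = 0.027 + 0.037 + 0.037 + 0.075 = 0.176.
P(Dose=80mg) = 0.030 + 0.015 + 0.058 + 0.020 = 0.123.
P(Dose ∈ {0mg, 10mg, 80mg}) = 0.256 + 0.176 + 0.123 = 0.555; P(Effect=none, Dose ∈ {0mg, 10mg, 80mg}) = 0.073 + 0.027 + 0.030 = 0.130.
P(Effect=none | Dose ∈ {0mg, 10mg, 80mg}) = 0.130/0.555 = 0.2342.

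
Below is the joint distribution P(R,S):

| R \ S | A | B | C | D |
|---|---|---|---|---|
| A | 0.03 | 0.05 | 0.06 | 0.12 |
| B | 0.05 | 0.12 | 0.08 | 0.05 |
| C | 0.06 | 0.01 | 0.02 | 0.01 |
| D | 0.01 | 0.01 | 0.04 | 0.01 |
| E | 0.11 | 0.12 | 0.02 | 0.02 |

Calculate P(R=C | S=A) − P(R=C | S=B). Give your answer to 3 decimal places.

0.199

P(S=A) = 0.03 + 0.05 + 0.06 + 0.01 + 0.11 = 0.26; P(R=C | S=A) = 0.06/0.26 = 0.2308.
P(S=B) = 0.05 + 0.12 + 0.01 + 0.01 + 0.12 = 0.31; P(R=C | S=B) = 0.01/0.31 = 0.0323.
Difference = 0.199.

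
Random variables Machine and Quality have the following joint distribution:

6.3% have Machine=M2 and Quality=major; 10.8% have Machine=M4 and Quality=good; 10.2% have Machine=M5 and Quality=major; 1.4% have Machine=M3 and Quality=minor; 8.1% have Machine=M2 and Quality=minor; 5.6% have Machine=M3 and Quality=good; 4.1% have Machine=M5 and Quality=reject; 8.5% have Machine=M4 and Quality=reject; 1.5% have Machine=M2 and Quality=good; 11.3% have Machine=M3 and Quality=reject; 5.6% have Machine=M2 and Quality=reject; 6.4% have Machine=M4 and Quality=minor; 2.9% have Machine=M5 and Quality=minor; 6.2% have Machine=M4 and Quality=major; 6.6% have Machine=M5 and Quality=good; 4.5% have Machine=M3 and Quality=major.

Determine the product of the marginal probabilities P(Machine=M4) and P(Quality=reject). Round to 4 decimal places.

0.0941

P(Machine=M4) = 0.108 + 0.064 + 0.062 + 0.085 = 0.319.
P(Quality=reject) = 0.056 + 0.113 + 0.085 + 0.041 = 0.295.
Product: 0.319 × 0.295 = 0.0941.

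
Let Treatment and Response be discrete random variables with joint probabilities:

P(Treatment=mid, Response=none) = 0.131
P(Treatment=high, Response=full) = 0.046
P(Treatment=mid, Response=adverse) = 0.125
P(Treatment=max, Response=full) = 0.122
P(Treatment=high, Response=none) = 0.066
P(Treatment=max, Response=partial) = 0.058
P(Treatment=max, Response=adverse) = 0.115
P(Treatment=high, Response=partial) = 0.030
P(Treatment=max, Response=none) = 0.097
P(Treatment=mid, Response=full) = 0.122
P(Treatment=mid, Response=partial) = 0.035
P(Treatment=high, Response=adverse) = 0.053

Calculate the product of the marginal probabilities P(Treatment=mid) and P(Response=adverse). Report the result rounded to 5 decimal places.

P(Treatment=mid) = 0.131 + 0.035 + 0.122 + 0.125 = 0.413.
P(Response=adverse) = 0.125 + 0.053 + 0.115 = 0.293.
Product: 0.413 × 0.293 = 0.12101.

0.12101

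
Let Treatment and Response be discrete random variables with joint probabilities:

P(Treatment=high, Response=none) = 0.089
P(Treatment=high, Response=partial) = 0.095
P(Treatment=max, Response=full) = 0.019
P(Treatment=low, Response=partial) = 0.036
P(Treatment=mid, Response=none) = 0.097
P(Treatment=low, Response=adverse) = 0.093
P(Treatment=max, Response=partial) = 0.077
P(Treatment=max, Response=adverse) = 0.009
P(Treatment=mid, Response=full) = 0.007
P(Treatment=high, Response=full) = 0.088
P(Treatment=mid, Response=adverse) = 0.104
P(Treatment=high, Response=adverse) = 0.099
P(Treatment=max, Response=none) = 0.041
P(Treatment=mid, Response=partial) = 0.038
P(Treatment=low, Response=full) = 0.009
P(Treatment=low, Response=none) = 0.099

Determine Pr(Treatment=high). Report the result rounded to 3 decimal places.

P(Treatment=high) = 0.089 + 0.095 + 0.088 + 0.099 = 0.371.

0.371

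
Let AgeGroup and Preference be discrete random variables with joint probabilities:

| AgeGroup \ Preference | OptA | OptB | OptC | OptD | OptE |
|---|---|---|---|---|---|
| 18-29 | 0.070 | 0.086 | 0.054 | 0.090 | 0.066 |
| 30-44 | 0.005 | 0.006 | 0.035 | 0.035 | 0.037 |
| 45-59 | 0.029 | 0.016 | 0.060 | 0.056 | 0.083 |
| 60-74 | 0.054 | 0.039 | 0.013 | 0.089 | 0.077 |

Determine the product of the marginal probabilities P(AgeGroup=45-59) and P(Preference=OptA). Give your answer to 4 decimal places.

P(AgeGroup=45-59) = 0.029 + 0.016 + 0.060 + 0.056 + 0.083 = 0.244.
P(Preference=OptA) = 0.070 + 0.005 + 0.029 + 0.054 = 0.158.
Product: 0.244 × 0.158 = 0.0386.

0.0386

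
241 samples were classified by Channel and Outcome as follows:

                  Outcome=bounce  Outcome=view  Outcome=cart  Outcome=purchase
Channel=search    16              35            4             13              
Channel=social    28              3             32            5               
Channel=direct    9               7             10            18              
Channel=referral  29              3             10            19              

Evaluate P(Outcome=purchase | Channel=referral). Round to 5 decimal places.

0.31148

Total with Channel=referral: 29 + 3 + 10 + 19 = 61.
P(Outcome=purchase | Channel=referral) = 19/61 = 0.31148.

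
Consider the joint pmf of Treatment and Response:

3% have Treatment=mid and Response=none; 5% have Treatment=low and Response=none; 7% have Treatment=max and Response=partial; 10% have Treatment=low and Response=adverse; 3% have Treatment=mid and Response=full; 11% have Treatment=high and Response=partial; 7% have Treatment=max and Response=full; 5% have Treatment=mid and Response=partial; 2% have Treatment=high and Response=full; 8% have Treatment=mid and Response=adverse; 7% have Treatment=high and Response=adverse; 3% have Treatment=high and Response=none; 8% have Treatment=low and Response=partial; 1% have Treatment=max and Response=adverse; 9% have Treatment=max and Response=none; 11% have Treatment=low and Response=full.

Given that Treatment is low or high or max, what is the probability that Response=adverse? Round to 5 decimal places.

P(Treatment=low) = 0.05 + 0.08 + 0.11 + 0.10 = 0.34.
P(Treatment=high) = 0.03 + 0.11 + 0.02 + 0.07 = 0.23.
P(Treatment=max) = 0.09 + 0.07 + 0.07 + 0.01 = 0.24.
P(Treatment ∈ {low, high, max}) = 0.34 + 0.23 + 0.24 = 0.81; P(Response=adverse, Treatment ∈ {low, high, max}) = 0.10 + 0.07 + 0.01 = 0.18.
P(Response=adverse | Treatment ∈ {low, high, max}) = 0.18/0.81 = 0.22222.

0.22222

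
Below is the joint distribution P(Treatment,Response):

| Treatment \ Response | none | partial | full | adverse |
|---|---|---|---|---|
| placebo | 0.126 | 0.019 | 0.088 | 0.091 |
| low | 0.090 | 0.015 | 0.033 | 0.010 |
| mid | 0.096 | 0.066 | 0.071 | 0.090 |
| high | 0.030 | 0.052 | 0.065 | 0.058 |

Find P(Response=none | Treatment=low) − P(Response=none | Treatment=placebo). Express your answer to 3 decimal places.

0.219

P(Treatment=low) = 0.090 + 0.015 + 0.033 + 0.010 = 0.148; P(Response=none | Treatment=low) = 0.090/0.148 = 0.6081.
P(Treatment=placebo) = 0.126 + 0.019 + 0.088 + 0.091 = 0.324; P(Response=none | Treatment=placebo) = 0.126/0.324 = 0.3889.
Difference = 0.219.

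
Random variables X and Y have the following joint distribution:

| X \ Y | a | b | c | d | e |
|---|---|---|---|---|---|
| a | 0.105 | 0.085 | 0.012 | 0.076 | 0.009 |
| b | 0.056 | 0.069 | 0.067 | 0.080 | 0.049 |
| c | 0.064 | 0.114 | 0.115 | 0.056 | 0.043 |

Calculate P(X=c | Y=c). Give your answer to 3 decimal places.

P(Y=c) = 0.012 + 0.067 + 0.115 = 0.194.
P(X=c | Y=c) = 0.115/0.194 = 0.593.

0.593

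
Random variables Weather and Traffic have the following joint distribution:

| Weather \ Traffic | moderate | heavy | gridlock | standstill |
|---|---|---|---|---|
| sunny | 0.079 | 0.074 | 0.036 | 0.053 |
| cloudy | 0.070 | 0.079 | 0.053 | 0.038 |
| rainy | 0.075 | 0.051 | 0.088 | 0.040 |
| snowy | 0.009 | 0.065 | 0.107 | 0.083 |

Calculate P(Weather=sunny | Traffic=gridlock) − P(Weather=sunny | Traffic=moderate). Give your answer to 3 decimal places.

-0.212

P(Traffic=gridlock) = 0.036 + 0.053 + 0.088 + 0.107 = 0.284; P(Weather=sunny | Traffic=gridlock) = 0.036/0.284 = 0.1268.
P(Traffic=moderate) = 0.079 + 0.070 + 0.075 + 0.009 = 0.233; P(Weather=sunny | Traffic=moderate) = 0.079/0.233 = 0.3391.
Difference = -0.212.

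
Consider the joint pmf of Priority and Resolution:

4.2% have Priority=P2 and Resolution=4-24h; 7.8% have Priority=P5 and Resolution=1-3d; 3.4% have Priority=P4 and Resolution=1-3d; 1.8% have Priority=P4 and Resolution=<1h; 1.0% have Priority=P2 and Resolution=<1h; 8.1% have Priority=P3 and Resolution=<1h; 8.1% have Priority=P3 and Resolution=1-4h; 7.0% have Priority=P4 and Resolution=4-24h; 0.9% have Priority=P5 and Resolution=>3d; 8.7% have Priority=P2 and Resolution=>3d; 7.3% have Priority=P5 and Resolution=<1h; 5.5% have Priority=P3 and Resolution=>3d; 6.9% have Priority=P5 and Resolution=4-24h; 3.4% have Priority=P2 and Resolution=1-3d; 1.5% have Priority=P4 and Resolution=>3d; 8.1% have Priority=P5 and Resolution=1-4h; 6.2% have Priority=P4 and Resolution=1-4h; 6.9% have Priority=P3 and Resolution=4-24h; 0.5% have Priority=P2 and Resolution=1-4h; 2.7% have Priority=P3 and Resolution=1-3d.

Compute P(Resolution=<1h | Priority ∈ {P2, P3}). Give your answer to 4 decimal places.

0.1853

P(Priority=P2) = 0.010 + 0.005 + 0.042 + 0.034 + 0.087 = 0.178.
P(Priority=P3) = 0.081 + 0.081 + 0.069 + 0.027 + 0.055 = 0.313.
P(Priority ∈ {P2, P3}) = 0.178 + 0.313 = 0.491; P(Resolution=<1h, Priority ∈ {P2, P3}) = 0.010 + 0.081 = 0.091.
P(Resolution=<1h | Priority ∈ {P2, P3}) = 0.091/0.491 = 0.1853.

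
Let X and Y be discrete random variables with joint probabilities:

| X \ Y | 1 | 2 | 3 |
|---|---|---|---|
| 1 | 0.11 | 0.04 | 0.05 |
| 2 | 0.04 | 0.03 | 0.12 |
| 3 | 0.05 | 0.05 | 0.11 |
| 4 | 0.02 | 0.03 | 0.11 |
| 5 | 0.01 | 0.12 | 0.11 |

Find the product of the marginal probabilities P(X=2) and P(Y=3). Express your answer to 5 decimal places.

0.09500

P(X=2) = 0.04 + 0.03 + 0.12 = 0.19.
P(Y=3) = 0.05 + 0.12 + 0.11 + 0.11 + 0.11 = 0.50.
Product: 0.19 × 0.50 = 0.09500.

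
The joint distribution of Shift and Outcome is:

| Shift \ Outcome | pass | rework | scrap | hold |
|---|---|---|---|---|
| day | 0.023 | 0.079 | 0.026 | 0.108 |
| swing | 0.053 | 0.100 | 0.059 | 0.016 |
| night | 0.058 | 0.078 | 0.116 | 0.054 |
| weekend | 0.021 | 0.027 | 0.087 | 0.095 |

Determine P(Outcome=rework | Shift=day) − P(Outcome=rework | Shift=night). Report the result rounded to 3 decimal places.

0.080

P(Shift=day) = 0.023 + 0.079 + 0.026 + 0.108 = 0.236; P(Outcome=rework | Shift=day) = 0.079/0.236 = 0.3347.
P(Shift=night) = 0.058 + 0.078 + 0.116 + 0.054 = 0.306; P(Outcome=rework | Shift=night) = 0.078/0.306 = 0.2549.
Difference = 0.080.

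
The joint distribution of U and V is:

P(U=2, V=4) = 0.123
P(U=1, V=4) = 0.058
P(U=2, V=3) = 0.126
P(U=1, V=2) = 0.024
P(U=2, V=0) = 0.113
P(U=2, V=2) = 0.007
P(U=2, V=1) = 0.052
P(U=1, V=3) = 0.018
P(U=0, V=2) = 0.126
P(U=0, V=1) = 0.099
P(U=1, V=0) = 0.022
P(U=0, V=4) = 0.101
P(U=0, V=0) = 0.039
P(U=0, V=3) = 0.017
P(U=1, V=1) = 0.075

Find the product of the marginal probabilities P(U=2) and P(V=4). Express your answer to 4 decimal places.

P(U=2) = 0.113 + 0.052 + 0.007 + 0.126 + 0.123 = 0.421.
P(V=4) = 0.101 + 0.058 + 0.123 = 0.282.
Product: 0.421 × 0.282 = 0.1187.

0.1187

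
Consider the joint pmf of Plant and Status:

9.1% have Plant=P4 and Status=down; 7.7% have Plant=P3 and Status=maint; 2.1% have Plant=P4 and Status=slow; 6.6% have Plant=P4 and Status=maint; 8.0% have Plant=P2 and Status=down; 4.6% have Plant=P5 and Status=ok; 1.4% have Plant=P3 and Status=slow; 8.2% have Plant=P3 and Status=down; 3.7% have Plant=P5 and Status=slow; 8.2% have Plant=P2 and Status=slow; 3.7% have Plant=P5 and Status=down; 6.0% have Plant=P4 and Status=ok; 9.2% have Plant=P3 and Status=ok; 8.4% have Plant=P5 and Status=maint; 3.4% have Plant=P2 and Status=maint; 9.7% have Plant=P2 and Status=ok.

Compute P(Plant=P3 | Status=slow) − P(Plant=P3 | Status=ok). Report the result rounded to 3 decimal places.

-0.221

P(Status=slow) = 0.082 + 0.014 + 0.021 + 0.037 = 0.154; P(Plant=P3 | Status=slow) = 0.014/0.154 = 0.0909.
P(Status=ok) = 0.097 + 0.092 + 0.060 + 0.046 = 0.295; P(Plant=P3 | Status=ok) = 0.092/0.295 = 0.3119.
Difference = -0.221.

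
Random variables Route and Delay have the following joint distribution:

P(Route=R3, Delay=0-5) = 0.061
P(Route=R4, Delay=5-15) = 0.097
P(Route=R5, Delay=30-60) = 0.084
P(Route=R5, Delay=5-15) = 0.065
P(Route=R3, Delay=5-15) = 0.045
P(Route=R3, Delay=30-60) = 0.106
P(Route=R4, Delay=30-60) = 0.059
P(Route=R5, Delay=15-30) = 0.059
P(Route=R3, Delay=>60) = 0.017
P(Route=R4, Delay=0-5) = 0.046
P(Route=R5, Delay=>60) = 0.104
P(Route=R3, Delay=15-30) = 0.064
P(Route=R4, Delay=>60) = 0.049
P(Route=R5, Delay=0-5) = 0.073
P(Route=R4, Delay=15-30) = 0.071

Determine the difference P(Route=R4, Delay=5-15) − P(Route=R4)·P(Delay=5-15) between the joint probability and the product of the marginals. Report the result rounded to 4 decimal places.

0.0303

P(Route=R4) = 0.046 + 0.097 + 0.071 + 0.059 + 0.049 = 0.322.
P(Delay=5-15) = 0.045 + 0.097 + 0.065 = 0.207.
P(Route=R4, Delay=5-15) − P(Route=R4)P(Delay=5-15) = 0.097 − 0.322×0.207 = 0.0303.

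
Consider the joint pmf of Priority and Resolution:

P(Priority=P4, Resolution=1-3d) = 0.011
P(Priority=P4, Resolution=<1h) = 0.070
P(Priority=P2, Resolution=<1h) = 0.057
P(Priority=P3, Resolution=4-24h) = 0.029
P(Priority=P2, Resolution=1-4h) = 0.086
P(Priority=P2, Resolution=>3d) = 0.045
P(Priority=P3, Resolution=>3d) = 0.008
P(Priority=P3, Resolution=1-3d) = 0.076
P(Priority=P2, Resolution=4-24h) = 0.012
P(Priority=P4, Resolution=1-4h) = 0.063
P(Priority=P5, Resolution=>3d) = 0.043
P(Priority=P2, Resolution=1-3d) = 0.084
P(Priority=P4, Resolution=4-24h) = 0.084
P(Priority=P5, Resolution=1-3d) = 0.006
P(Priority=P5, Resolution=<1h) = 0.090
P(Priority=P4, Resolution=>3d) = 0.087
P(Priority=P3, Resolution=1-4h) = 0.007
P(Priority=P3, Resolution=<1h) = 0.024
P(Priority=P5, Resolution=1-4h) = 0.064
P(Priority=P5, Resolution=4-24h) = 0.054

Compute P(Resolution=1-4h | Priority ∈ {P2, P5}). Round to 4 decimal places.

P(Priority=P2) = 0.057 + 0.086 + 0.012 + 0.084 + 0.045 = 0.284.
P(Priority=P5) = 0.090 + 0.064 + 0.054 + 0.006 + 0.043 = 0.257.
P(Priority ∈ {P2, P5}) = 0.284 + 0.257 = 0.541; P(Resolution=1-4h, Priority ∈ {P2, P5}) = 0.086 + 0.064 = 0.150.
P(Resolution=1-4h | Priority ∈ {P2, P5}) = 0.150/0.541 = 0.2773.

0.2773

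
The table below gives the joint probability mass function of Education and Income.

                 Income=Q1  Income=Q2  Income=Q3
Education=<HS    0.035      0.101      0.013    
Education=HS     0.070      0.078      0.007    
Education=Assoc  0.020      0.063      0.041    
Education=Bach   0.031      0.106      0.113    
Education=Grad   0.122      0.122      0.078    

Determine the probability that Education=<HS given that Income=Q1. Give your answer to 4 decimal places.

0.1259

P(Income=Q1) = 0.035 + 0.070 + 0.020 + 0.031 + 0.122 = 0.278.
P(Education=<HS | Income=Q1) = 0.035/0.278 = 0.1259.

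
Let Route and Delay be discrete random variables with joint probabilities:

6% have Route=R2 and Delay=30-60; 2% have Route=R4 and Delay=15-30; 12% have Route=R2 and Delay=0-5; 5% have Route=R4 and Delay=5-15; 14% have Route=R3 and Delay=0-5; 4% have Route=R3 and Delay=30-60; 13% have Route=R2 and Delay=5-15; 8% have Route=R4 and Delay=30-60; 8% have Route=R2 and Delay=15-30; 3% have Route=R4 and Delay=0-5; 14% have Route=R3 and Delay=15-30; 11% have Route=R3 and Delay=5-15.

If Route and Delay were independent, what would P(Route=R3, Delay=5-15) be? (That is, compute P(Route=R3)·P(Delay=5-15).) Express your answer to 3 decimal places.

P(Route=R3) = 0.14 + 0.11 + 0.14 + 0.04 = 0.43.
P(Delay=5-15) = 0.13 + 0.11 + 0.05 = 0.29.
Product: 0.43 × 0.29 = 0.125.

0.125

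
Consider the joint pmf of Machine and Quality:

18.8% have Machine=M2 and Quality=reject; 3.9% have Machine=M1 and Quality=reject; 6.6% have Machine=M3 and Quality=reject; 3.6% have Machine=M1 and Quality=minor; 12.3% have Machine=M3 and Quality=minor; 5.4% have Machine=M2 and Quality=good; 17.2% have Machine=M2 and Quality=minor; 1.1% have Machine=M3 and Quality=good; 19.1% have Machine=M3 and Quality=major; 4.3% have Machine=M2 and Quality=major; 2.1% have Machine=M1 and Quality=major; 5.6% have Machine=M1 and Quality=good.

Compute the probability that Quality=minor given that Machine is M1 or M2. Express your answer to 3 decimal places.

0.342

P(Machine=M1) = 0.056 + 0.036 + 0.021 + 0.039 = 0.152.
P(Machine=M2) = 0.054 + 0.172 + 0.043 + 0.188 = 0.457.
P(Machine ∈ {M1, M2}) = 0.152 + 0.457 = 0.609; P(Quality=minor, Machine ∈ {M1, M2}) = 0.036 + 0.172 = 0.208.
P(Quality=minor | Machine ∈ {M1, M2}) = 0.208/0.609 = 0.342.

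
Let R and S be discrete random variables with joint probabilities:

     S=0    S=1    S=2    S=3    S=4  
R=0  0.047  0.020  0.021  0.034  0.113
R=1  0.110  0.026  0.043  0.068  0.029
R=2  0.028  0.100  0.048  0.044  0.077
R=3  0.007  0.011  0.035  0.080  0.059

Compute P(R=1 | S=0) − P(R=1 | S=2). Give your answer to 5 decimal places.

0.28040

P(S=0) = 0.047 + 0.110 + 0.028 + 0.007 = 0.192; P(R=1 | S=0) = 0.110/0.192 = 0.572917.
P(S=2) = 0.021 + 0.043 + 0.048 + 0.035 = 0.147; P(R=1 | S=2) = 0.043/0.147 = 0.292517.
Difference = 0.28040.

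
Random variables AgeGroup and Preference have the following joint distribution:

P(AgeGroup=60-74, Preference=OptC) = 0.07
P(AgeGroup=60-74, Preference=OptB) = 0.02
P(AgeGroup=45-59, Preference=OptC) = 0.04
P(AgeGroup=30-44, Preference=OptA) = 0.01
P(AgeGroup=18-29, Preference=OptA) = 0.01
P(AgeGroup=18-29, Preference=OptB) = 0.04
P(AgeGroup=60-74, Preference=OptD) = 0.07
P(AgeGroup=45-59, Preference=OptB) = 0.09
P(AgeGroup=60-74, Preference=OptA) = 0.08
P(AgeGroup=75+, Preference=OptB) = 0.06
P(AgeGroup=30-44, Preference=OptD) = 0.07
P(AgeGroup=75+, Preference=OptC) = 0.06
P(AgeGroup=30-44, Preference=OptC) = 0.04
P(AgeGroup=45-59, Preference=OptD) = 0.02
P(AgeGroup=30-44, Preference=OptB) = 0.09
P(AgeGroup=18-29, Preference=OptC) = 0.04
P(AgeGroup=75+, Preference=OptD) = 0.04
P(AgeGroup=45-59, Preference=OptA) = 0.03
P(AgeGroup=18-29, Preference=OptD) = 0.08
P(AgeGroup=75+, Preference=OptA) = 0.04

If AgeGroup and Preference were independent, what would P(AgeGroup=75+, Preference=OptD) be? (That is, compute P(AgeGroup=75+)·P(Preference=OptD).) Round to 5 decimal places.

P(AgeGroup=75+) = 0.04 + 0.06 + 0.06 + 0.04 = 0.20.
P(Preference=OptD) = 0.08 + 0.07 + 0.02 + 0.07 + 0.04 = 0.28.
Product: 0.20 × 0.28 = 0.05600.

0.05600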